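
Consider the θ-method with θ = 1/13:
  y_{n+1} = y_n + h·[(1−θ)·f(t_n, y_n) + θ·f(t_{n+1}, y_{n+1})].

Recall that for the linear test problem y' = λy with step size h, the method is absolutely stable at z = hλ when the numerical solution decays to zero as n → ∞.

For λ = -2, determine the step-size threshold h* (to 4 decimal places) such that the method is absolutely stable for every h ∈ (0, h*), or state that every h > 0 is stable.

Set f=λy, z=hλ:
  y_{n+1} = y_n + z·[12/13·y_n + 1/13·y_{n+1}] ⇒ (1 − 1/13z)y_{n+1} = (1 + 12/13z)y_n
  Hence R(z) = (1 + 12/13z)/(1 − 1/13z).

Boundary: |R(x)|=1, x<0.
x=-1.2: |R|=0.0986
R=−1: 1+12/13x = −1+1/13x ⇒ -11/13x=2 ⇒ x=2/(-11/13)=-2.3636
Confirm numerically:
  x=-2.242: |R|=0.91222 <1
  x=-2.202: |R|=0.88304 <1
  x=-1.951: |R|=0.69641 <1
  x=-1.050: |R|=0.02847 <1
  x=-2.875: |R|=1.35433 >1
  x=-2.738: |R|=1.26166 >1
  x=-2.662: |R|=1.20955 >1
Stable set (-2.3636, 0).

(-2.3636,0); λ=-2 ⇒ h* = (26/11)/2 = 1.1818.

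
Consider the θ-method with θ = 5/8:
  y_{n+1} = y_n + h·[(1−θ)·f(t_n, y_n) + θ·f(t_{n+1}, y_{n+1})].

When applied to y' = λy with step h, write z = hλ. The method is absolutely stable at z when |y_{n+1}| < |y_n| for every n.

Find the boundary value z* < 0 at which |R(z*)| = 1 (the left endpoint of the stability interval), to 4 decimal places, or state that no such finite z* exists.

Test eqn y'=λy, z=hλ:
  y_{n+1} = y_n + z·[3/8·y_n + 5/8·y_{n+1}] ⇒ (1 − 5/8z)y_{n+1} = (1 + 3/8z)y_n
  so R(z) = (1 + 3/8z)/(1 − 5/8z).

Boundary: |R(x)|=1, x<0.
x=-1.67: |R|=0.1829
x=-2: |R|=0.1111
x=-10: |R|=0.3793
x=-100: |R|=0.5748
θ=5/8≥1/2 ⇒ |1+3/8x|<|1−5/8x| ∀x<0 ⇒ unbounded interval.

interval (−∞, 0).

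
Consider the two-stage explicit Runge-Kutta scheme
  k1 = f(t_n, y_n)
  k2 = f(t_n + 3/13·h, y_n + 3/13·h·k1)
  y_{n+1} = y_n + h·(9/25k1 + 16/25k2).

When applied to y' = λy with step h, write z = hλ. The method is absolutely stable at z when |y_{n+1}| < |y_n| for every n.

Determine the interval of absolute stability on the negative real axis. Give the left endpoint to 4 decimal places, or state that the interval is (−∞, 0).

(-6.7708, 0).

On y'=λy, z=hλ:
  k1=λy_n ⇒ h·k1=z·y_n;  k2=λ(1+3/13z)y_n ⇒ h·k2=z(1+3/13z)y_n
  y_{n+1}/y_n = 1 + 9/25z + 16/25z(1+3/13z) = 1 + z + 48/325z²
  so R(z) = 1 + z + 48/325z².

Find x<0 with |R(x)|<1.
x=-0.67: |R|=0.3963
R=1: x+48/325x²=0 ⇒ x=−325/48=-6.7708; min R=1−1/(4·48/325)=-0.6927>−1
Confirm numerically:
  x=-5.129: |R|=0.24371 <1
  x=-4.470: |R|=0.51897 <1
  x=-3.879: |R|=0.65673 <1
  x=-3.206: |R|=0.68795 <1
  x=-7.095: |R|=1.33969 >1
  x=-6.997: |R|=1.23372 >1
Stable set (-6.7708, 0).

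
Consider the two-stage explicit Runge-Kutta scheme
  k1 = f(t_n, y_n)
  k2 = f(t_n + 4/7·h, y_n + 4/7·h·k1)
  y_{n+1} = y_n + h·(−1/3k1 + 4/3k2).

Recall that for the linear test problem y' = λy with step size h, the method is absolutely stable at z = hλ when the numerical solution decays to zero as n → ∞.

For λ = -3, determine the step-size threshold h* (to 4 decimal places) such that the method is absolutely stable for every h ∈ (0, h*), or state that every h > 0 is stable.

Test eqn y'=λy, z=hλ:
  k1=λy_n ⇒ h·k1=z·y_n;  k2=λ(1+4/7z)y_n ⇒ h·k2=z(1+4/7z)y_n
  y_{n+1}/y_n = 1 − 1/3z + 4/3z(1+4/7z) = 1 + z + 16/21z²
  ⇒ R(z) = 1 + z + 16/21z².

Solve |R(x)|<1 on ℝ⁻.
x=-1.41: |R|=1.1047
R=1: x+16/21x²=0 ⇒ x=−21/16=-1.3125; min R=1−1/(4·16/21)=0.6719>−1
Confirm numerically:
  x=-1.076: |R|=0.80612 <1
  x=-0.888: |R|=0.71280 <1
  x=-0.642: |R|=0.67203 <1
  x=-0.596: |R|=0.67464 <1
  x=-1.861: |R|=1.77772 >1
  x=-1.512: |R|=1.22982 >1
  x=-1.481: |R|=1.19013 >1
Stable set (-1.3125, 0).

(-1.3125,0); λ=-3 ⇒ h* = (21/16)/3 = 0.4375.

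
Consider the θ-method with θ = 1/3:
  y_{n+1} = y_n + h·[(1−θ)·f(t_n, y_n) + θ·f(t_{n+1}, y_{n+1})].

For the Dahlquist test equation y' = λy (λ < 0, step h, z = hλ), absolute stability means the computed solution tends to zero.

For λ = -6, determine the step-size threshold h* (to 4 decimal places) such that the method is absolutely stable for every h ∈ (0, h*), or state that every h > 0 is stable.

(-6.0000,0); λ=-6 ⇒ h* = (6)/6 = 1.0000.

On y'=λy, z=hλ:
  y_{n+1} = y_n + z·[2/3·y_n + 1/3·y_{n+1}] ⇒ (1 − 1/3z)y_{n+1} = (1 + 2/3z)y_n
  Hence R(z) = (1 + 2/3z)/(1 − 1/3z).

Find x<0 with |R(x)|<1.
x=-1.21: |R|=0.1378
R=−1: 1+2/3x = −1+1/3x ⇒ -1/3x=2 ⇒ x=2/(-1/3)=-6.0000
Confirm numerically:
  x=-5.428: |R|=0.93213 <1
  x=-3.688: |R|=0.65431 <1
  x=-2.717: |R|=0.42575 <1
  x=-6.565: |R|=1.05907 >1
  x=-6.250: |R|=1.02703 >1
  x=-6.204: |R|=1.02216 >1
So |R|<1 on (-6.0000, 0).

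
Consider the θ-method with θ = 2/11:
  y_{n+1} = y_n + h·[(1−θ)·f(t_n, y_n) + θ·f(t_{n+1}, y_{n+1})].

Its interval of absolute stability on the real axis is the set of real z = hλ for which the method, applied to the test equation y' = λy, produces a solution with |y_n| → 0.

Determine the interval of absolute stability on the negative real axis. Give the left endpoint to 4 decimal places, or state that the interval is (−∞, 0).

On y'=λy, z=hλ:
  y_{n+1} = y_n + z·[9/11·y_n + 2/11·y_{n+1}] ⇒ (1 − 2/11z)y_{n+1} = (1 + 9/11z)y_n
  Hence R(z) = (1 + 9/11z)/(1 − 2/11z).

Need |R(x)|<1, x<0.
x=-1.33: |R|=0.0710
R=−1: 1+9/11x = −1+2/11x ⇒ -7/11x=2 ⇒ x=2/(-7/11)=-3.1429
Confirm numerically:
  x=-2.574: |R|=0.75341 <1
  x=-1.818: |R|=0.36636 <1
  x=-1.416: |R|=0.12608 <1
  x=-3.433: |R|=1.11368 >1
  x=-3.366: |R|=1.08809 >1
So |R|<1 on (-3.1429, 0).

z∈(-3.1429,0).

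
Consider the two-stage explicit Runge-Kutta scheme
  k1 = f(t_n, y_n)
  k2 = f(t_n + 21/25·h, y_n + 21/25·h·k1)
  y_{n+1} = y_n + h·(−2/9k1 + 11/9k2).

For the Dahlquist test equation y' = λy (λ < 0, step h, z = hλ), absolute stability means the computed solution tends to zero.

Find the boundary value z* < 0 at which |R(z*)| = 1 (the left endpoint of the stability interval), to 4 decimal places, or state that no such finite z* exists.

On y'=λy, z=hλ:
  k1=λy_n ⇒ h·k1=z·y_n;  k2=λ(1+21/25z)y_n ⇒ h·k2=z(1+21/25z)y_n
  y_{n+1}/y_n = 1 − 2/9z + 11/9z(1+21/25z) = 1 + z + 77/75z²
  so R(z) = 1 + z + 77/75z².

Solve |R(x)|<1 on ℝ⁻.
x=-0.42: |R|=0.7611
R=1: x+77/75x²=0 ⇒ x=−75/77=-0.9740; min R=1−1/(4·77/75)=0.7565>−1
Confirm numerically:
  x=-0.847: |R|=0.88954 <1
  x=-0.677: |R|=0.79355 <1
  x=-0.548: |R|=0.76031 <1
  x=-0.451: |R|=0.75783 <1
  x=-1.474: |R|=1.75661 >1
  x=-1.445: |R|=1.69871 >1
So |R|<1 on (-0.9740, 0).

left endpoint -0.9740.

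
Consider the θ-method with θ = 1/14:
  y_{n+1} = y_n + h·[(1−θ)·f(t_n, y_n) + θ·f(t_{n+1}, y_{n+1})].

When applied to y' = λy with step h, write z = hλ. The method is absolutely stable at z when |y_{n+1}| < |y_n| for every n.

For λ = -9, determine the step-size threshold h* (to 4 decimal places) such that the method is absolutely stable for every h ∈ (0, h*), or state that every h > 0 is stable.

(-2.3333,0); λ=-9 ⇒ h* = (7/3)/9 = 0.2593.

Set f=λy, z=hλ:
  y_{n+1} = y_n + z·[13/14·y_n + 1/14·y_{n+1}] ⇒ (1 − 1/14z)y_{n+1} = (1 + 13/14z)y_n
  ⇒ R(z) = (1 + 13/14z)/(1 − 1/14z).

Solve |R(x)|<1 on ℝ⁻.
x=-1.14: |R|=0.0542
R=−1: 1+13/14x = −1+1/14x ⇒ -6/7x=2 ⇒ x=2/(-6/7)=-2.3333
Confirm numerically:
  x=-2.046: |R|=0.78512 <1
  x=-1.501: |R|=0.35565 <1
  x=-1.468: |R|=0.32868 <1
  x=-1.073: |R|=0.00338 <1
  x=-2.861: |R|=1.37554 >1
  x=-2.809: |R|=1.33958 >1
  x=-2.706: |R|=1.26769 >1
Stable set (-2.3333, 0).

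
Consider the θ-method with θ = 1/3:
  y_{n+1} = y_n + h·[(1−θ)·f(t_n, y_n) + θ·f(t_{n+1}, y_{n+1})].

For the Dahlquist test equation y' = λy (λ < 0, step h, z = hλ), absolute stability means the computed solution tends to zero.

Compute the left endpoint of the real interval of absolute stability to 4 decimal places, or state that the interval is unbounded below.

left endpoint -6.0000.

Set f=λy, z=hλ:
  y_{n+1} = y_n + z·[2/3·y_n + 1/3·y_{n+1}] ⇒ (1 − 1/3z)y_{n+1} = (1 + 2/3z)y_n
  ⇒ R(z) = (1 + 2/3z)/(1 − 1/3z).

Boundary: |R(x)|=1, x<0.
x=-1.11: |R|=0.1898
R=−1: 1+2/3x = −1+1/3x ⇒ -1/3x=2 ⇒ x=2/(-1/3)=-6.0000
Confirm numerically:
  x=-3.595: |R|=0.63533 <1
  x=-3.062: |R|=0.51534 <1
  x=-2.578: |R|=0.38652 <1
  x=-2.529: |R|=0.37222 <1
  x=-6.088: |R|=1.00968 >1
  x=-6.081: |R|=1.00892 >1
So |R|<1 on (-6.0000, 0).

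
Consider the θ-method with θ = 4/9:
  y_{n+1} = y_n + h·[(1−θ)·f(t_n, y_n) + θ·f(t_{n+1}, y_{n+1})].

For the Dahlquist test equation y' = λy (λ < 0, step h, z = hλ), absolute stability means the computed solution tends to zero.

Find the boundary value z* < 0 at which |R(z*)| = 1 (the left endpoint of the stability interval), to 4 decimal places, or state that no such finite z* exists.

left endpoint -18.0000.

Set f=λy, z=hλ:
  y_{n+1} = y_n + z·[5/9·y_n + 4/9·y_{n+1}] ⇒ (1 − 4/9z)y_{n+1} = (1 + 5/9z)y_n
  R(z) = (1 + 5/9z)/(1 − 4/9z).

Solve |R(x)|<1 on ℝ⁻.
x=-1.52: |R|=0.0928
R=−1: 1+5/9x = −1+4/9x ⇒ -1/9x=2 ⇒ x=2/(-1/9)=-18.0000
Confirm numerically:
  x=-15.944: |R|=0.97175 <1
  x=-11.754: |R|=0.88850 <1
  x=-11.388: |R|=0.87879 <1
  x=-18.306: |R|=1.00372 >1
  x=-18.200: |R|=1.00244 >1
  x=-18.095: |R|=1.00117 >1
So |R|<1 on (-18.0000, 0).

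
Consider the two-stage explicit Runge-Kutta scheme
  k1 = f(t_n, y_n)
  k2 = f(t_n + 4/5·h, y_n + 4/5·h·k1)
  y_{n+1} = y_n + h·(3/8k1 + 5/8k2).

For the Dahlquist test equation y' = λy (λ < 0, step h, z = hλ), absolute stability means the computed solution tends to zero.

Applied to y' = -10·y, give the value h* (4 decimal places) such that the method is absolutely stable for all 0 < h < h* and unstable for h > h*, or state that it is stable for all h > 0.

Test eqn y'=λy, z=hλ:
  k1=λy_n ⇒ h·k1=z·y_n;  k2=λ(1+4/5z)y_n ⇒ h·k2=z(1+4/5z)y_n
  y_{n+1}/y_n = 1 + 3/8z + 5/8z(1+4/5z) = 1 + z + 1/2z²
  so R(z) = 1 + z + 1/2z².

Find x<0 with |R(x)|<1.
x=-1.05: |R|=0.5012
R=1: x+1/2x²=0 ⇒ x=−2=-2.0000; min R=1−1/(4·1/2)=0.5000>−1
Confirm numerically:
  x=-1.727: |R|=0.76426 <1
  x=-1.673: |R|=0.72646 <1
  x=-0.999: |R|=0.50000 <1
  x=-0.916: |R|=0.50353 <1
  x=-2.152: |R|=1.16355 >1
  x=-2.122: |R|=1.12944 >1
  x=-2.034: |R|=1.03458 >1
So |R|<1 on (-2.0000, 0).

(-2.0000,0); λ=-10 ⇒ h* = (2)/10 = 0.2000.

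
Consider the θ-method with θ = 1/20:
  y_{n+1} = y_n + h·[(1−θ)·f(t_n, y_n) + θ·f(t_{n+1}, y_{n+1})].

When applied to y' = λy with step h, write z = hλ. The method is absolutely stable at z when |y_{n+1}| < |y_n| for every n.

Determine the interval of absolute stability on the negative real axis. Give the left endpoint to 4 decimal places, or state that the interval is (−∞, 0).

z∈(-2.2222,0).

Test eqn y'=λy, z=hλ:
  y_{n+1} = y_n + z·[19/20·y_n + 1/20·y_{n+1}] ⇒ (1 − 1/20z)y_{n+1} = (1 + 19/20z)y_n
  R(z) = (1 + 19/20z)/(1 − 1/20z).

Solve |R(x)|<1 on ℝ⁻.
x=-0.33: |R|=0.6754
R=−1: 1+19/20x = −1+1/20x ⇒ -9/10x=2 ⇒ x=2/(-9/10)=-2.2222
Confirm numerically:
  x=-2.068: |R|=0.87421 <1
  x=-1.633: |R|=0.50973 <1
  x=-1.448: |R|=0.35024 <1
  x=-1.152: |R|=0.08926 <1
  x=-2.727: |R|=1.39979 >1
  x=-2.637: |R|=1.32981 >1
  x=-2.372: |R|=1.12051 >1
Interval (-2.2222, 0).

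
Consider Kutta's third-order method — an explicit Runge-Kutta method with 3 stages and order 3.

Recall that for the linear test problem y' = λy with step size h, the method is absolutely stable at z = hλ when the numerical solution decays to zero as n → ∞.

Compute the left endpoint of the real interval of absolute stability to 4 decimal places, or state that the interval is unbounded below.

With y'=λy (z=hλ):
  order 3, 3-stage ⇒ R(z)=1+z+z^2/2+z^3/6
  (e.g. R(-1.41)=0.11685, |R|=0.11685)

Need |R(x)|<1, x<0.
x=-1.41: |R|=0.1168
|R(-2.67)|=1.2779 |R(-2.38)|=0.7947 |R(-1.85)|=0.1940
Bisect:
  x_lo=-2.8978 |R|=1.7547  x_hi=-0.3883 |R|=0.6773
  mid=-1.64306 |R|=0.03252 →hi
  mid=-2.27042 |R|=0.64361 →hi
  mid=-2.58410 |R|=1.12123 →lo
  mid=-2.42726 |R|=0.86486 →hi
  mid=-2.50568 |R|=0.98842 →hi
  mid=-2.54489 |R|=1.05363 →lo
  mid=-2.52528 |R|=1.02073 →lo
  mid=-2.51548 |R|=1.00450 →lo
  mid=-2.51058 |R|=0.99644 →hi
  ...
  [-2.51288,-2.51272] ⇒ x*=-2.5127
Interval (-2.5127, 0).

z* = -2.5127.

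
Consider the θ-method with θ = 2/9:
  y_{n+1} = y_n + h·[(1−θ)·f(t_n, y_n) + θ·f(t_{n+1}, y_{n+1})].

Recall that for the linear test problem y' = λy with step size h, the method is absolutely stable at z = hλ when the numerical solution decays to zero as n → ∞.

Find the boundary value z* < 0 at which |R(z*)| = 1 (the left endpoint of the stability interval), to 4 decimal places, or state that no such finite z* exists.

With y'=λy (z=hλ):
  y_{n+1} = y_n + z·[7/9·y_n + 2/9·y_{n+1}] ⇒ (1 − 2/9z)y_{n+1} = (1 + 7/9z)y_n
  so R(z) = (1 + 7/9z)/(1 − 2/9z).

Boundary: |R(x)|=1, x<0.
x=-0.57: |R|=0.4941
R=−1: 1+7/9x = −1+2/9x ⇒ -5/9x=2 ⇒ x=2/(-5/9)=-3.6000
Confirm numerically:
  x=-2.885: |R|=0.75796 <1
  x=-2.862: |R|=0.74939 <1
  x=-2.488: |R|=0.60218 <1
  x=-3.946: |R|=1.10242 >1
  x=-3.875: |R|=1.08209 >1
  x=-3.711: |R|=1.03380 >1
So |R|<1 on (-3.6000, 0).

left endpoint -3.6000.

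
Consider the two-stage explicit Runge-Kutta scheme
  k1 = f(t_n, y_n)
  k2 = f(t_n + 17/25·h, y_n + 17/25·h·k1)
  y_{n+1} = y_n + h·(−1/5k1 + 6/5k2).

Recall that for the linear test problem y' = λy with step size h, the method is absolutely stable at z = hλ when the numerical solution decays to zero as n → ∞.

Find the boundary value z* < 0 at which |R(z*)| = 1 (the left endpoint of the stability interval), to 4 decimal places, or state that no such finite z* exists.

On y'=λy, z=hλ:
  k1=λy_n ⇒ h·k1=z·y_n;  k2=λ(1+17/25z)y_n ⇒ h·k2=z(1+17/25z)y_n
  y_{n+1}/y_n = 1 − 1/5z + 6/5z(1+17/25z) = 1 + z + 102/125z²
  ⇒ R(z) = 1 + z + 102/125z².

Need |R(x)|<1, x<0.
x=-0.65: |R|=0.6948
R=1: x+102/125x²=0 ⇒ x=−125/102=-1.2255; min R=1−1/(4·102/125)=0.6936>−1
Confirm numerically:
  x=-1.187: |R|=0.96272 <1
  x=-1.169: |R|=0.94611 <1
  x=-0.635: |R|=0.69403 <1
  x=-1.409: |R|=1.21099 >1
  x=-1.314: |R|=1.09490 >1
  x=-1.311: |R|=1.09148 >1
So |R|<1 on (-1.2255, 0).

z* = -1.2255.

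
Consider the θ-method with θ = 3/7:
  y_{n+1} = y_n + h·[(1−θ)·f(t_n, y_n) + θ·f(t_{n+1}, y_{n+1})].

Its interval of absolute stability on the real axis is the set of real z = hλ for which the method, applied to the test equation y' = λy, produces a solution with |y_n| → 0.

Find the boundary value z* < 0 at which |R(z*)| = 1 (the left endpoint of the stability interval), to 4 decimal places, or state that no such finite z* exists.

left endpoint -14.0000.

On y'=λy, z=hλ:
  y_{n+1} = y_n + z·[4/7·y_n + 3/7·y_{n+1}] ⇒ (1 − 3/7z)y_{n+1} = (1 + 4/7z)y_n
  so R(z) = (1 + 4/7z)/(1 − 3/7z).

Solve |R(x)|<1 on ℝ⁻.
x=-0.99: |R|=0.3049
R=−1: 1+4/7x = −1+3/7x ⇒ -1/7x=2 ⇒ x=2/(-1/7)=-14.0000
Confirm numerically:
  x=-9.186: |R|=0.86070 <1
  x=-8.209: |R|=0.81690 <1
  x=-7.584: |R|=0.78435 <1
  x=-6.489: |R|=0.71621 <1
  x=-14.540: |R|=1.01067 >1
  x=-14.501: |R|=1.00992 >1
  x=-14.396: |R|=1.00789 >1
Stable set (-14.0000, 0).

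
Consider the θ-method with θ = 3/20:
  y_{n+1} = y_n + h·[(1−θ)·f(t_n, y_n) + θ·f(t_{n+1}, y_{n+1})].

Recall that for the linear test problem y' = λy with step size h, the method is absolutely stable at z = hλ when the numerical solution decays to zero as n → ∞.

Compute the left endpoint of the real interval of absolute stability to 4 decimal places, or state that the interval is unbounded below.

z* = -2.8571.

On y'=λy, z=hλ:
  y_{n+1} = y_n + z·[17/20·y_n + 3/20·y_{n+1}] ⇒ (1 − 3/20z)y_{n+1} = (1 + 17/20z)y_n
  R(z) = (1 + 17/20z)/(1 − 3/20z).

Solve |R(x)|<1 on ℝ⁻.
x=-0.67: |R|=0.3912
R=−1: 1+17/20x = −1+3/20x ⇒ -7/10x=2 ⇒ x=2/(-7/10)=-2.8571
Confirm numerically:
  x=-2.716: |R|=0.92980 <1
  x=-2.561: |R|=0.85023 <1
  x=-2.056: |R|=0.57138 <1
  x=-3.125: |R|=1.12766 >1
  x=-2.926: |R|=1.03350 >1
So |R|<1 on (-2.8571, 0).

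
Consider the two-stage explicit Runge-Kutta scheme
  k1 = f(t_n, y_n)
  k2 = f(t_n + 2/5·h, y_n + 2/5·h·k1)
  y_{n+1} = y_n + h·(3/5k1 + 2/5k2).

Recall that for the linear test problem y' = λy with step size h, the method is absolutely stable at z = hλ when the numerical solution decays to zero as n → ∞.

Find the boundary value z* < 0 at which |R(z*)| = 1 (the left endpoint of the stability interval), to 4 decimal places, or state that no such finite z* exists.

z* = -6.2500.

With y'=λy (z=hλ):
  k1=λy_n ⇒ h·k1=z·y_n;  k2=λ(1+2/5z)y_n ⇒ h·k2=z(1+2/5z)y_n
  y_{n+1}/y_n = 1 + 3/5z + 2/5z(1+2/5z) = 1 + z + 4/25z²
  R(z) = 1 + z + 4/25z².

Need |R(x)|<1, x<0.
x=-0.54: |R|=0.5067
R=1: x+4/25x²=0 ⇒ x=−25/4=-6.2500; min R=1−1/(4·4/25)=-0.5625>−1
Confirm numerically:
  x=-5.846: |R|=0.62211 <1
  x=-3.850: |R|=0.47840 <1
  x=-3.310: |R|=0.55702 <1
  x=-3.299: |R|=0.55766 <1
  x=-6.596: |R|=1.36515 >1
  x=-6.289: |R|=1.03924 >1
  x=-6.284: |R|=1.03418 >1
So |R|<1 on (-6.2500, 0).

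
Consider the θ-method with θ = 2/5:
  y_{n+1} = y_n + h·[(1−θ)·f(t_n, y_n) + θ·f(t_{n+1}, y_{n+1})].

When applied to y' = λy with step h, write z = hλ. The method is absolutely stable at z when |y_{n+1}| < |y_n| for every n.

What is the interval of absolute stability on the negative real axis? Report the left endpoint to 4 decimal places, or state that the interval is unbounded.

(-10.0000, 0).

Test eqn y'=λy, z=hλ:
  y_{n+1} = y_n + z·[3/5·y_n + 2/5·y_{n+1}] ⇒ (1 − 2/5z)y_{n+1} = (1 + 3/5z)y_n
  Hence R(z) = (1 + 3/5z)/(1 − 2/5z).

Solve |R(x)|<1 on ℝ⁻.
x=-1.38: |R|=0.1108
R=−1: 1+3/5x = −1+2/5x ⇒ -1/5x=2 ⇒ x=2/(-1/5)=-10.0000
Confirm numerically:
  x=-8.073: |R|=0.90887 <1
  x=-7.279: |R|=0.86088 <1
  x=-6.828: |R|=0.82997 <1
  x=-4.191: |R|=0.56591 <1
  x=-10.337: |R|=1.01313 >1
  x=-10.257: |R|=1.01007 >1
  x=-10.224: |R|=1.00880 >1
Interval (-10.0000, 0).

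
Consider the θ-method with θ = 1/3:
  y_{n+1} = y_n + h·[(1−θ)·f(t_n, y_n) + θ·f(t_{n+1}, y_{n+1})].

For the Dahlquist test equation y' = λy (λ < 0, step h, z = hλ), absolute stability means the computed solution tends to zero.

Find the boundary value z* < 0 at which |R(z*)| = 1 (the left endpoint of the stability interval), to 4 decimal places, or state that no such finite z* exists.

Test eqn y'=λy, z=hλ:
  y_{n+1} = y_n + z·[2/3·y_n + 1/3·y_{n+1}] ⇒ (1 − 1/3z)y_{n+1} = (1 + 2/3z)y_n
  R(z) = (1 + 2/3z)/(1 − 1/3z).

Find x<0 with |R(x)|<1.
x=-0.86: |R|=0.3316
R=−1: 1+2/3x = −1+1/3x ⇒ -1/3x=2 ⇒ x=2/(-1/3)=-6.0000
Confirm numerically:
  x=-4.425: |R|=0.78788 <1
  x=-4.039: |R|=0.72141 <1
  x=-3.573: |R|=0.63076 <1
  x=-3.154: |R|=0.53754 <1
  x=-6.595: |R|=1.06201 >1
  x=-6.580: |R|=1.06054 >1
So |R|<1 on (-6.0000, 0).

left endpoint -6.0000.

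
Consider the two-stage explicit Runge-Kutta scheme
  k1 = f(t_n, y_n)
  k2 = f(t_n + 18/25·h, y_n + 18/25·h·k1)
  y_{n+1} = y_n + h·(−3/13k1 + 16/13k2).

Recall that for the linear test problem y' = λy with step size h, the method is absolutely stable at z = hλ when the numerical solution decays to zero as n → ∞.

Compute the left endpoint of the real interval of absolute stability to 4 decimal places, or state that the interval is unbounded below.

left endpoint -1.1285.

With y'=λy (z=hλ):
  k1=λy_n ⇒ h·k1=z·y_n;  k2=λ(1+18/25z)y_n ⇒ h·k2=z(1+18/25z)y_n
  y_{n+1}/y_n = 1 − 3/13z + 16/13z(1+18/25z) = 1 + z + 288/325z²
  Hence R(z) = 1 + z + 288/325z².

Need |R(x)|<1, x<0.
x=-0.98: |R|=0.8711
R=1: x+288/325x²=0 ⇒ x=−325/288=-1.1285; min R=1−1/(4·288/325)=0.7179>−1
Confirm numerically:
  x=-0.832: |R|=0.78142 <1
  x=-0.817: |R|=0.77450 <1
  x=-0.520: |R|=0.71962 <1
  x=-1.715: |R|=1.89138 >1
  x=-1.627: |R|=1.71876 >1
  x=-1.450: |R|=1.41314 >1
So |R|<1 on (-1.1285, 0).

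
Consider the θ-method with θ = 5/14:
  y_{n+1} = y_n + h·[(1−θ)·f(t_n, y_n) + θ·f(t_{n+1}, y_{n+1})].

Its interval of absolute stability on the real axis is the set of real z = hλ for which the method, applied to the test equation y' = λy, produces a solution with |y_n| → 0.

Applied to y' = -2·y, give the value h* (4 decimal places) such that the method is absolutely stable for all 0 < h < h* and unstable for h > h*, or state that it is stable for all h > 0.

(-7.0000,0); λ=-2 ⇒ h* = (7)/2 = 3.5000.

With y'=λy (z=hλ):
  y_{n+1} = y_n + z·[9/14·y_n + 5/14·y_{n+1}] ⇒ (1 − 5/14z)y_{n+1} = (1 + 9/14z)y_n
  so R(z) = (1 + 9/14z)/(1 − 5/14z).

Boundary: |R(x)|=1, x<0.
x=-0.95: |R|=0.2907
R=−1: 1+9/14x = −1+5/14x ⇒ -2/7x=2 ⇒ x=2/(-2/7)=-7.0000
Confirm numerically:
  x=-6.968: |R|=0.99738 <1
  x=-6.806: |R|=0.98384 <1
  x=-4.054: |R|=0.65614 <1
  x=-3.972: |R|=0.64229 <1
  x=-7.499: |R|=1.03876 >1
  x=-7.225: |R|=1.01796 >1
So |R|<1 on (-7.0000, 0).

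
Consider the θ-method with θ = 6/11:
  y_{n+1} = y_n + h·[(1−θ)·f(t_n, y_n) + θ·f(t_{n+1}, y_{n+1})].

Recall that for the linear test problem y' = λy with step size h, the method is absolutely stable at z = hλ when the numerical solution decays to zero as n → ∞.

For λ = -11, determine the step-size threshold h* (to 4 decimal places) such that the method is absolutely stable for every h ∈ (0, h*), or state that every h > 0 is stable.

Set f=λy, z=hλ:
  y_{n+1} = y_n + z·[5/11·y_n + 6/11·y_{n+1}] ⇒ (1 − 6/11z)y_{n+1} = (1 + 5/11z)y_n
  ⇒ R(z) = (1 + 5/11z)/(1 − 6/11z).

Solve |R(x)|<1 on ℝ⁻.
x=-1.44: |R|=0.1935
x=-2: |R|=0.0435
x=-10: |R|=0.5493
x=-100: |R|=0.8003
θ=6/11≥1/2 ⇒ |1+5/11x|<|1−6/11x| ∀x<0 ⇒ interval (−∞,0).

interval (−∞, 0). Any h>0 works for λ=-11.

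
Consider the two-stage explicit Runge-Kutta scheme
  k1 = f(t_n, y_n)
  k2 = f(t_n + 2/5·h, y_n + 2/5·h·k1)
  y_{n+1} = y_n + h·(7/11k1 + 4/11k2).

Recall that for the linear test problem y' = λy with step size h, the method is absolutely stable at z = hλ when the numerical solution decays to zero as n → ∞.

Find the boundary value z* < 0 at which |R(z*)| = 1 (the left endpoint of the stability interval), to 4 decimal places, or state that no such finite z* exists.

left endpoint -6.8750.

Test eqn y'=λy, z=hλ:
  k1=λy_n ⇒ h·k1=z·y_n;  k2=λ(1+2/5z)y_n ⇒ h·k2=z(1+2/5z)y_n
  y_{n+1}/y_n = 1 + 7/11z + 4/11z(1+2/5z) = 1 + z + 8/55z²
  so R(z) = 1 + z + 8/55z².

Boundary: |R(x)|=1, x<0.
x=-1.28: |R|=0.0417
R=1: x+8/55x²=0 ⇒ x=−55/8=-6.8750; min R=1−1/(4·8/55)=-0.7188>−1
Confirm numerically:
  x=-3.640: |R|=0.71279 <1
  x=-3.086: |R|=0.70078 <1
  x=-3.080: |R|=0.70016 <1
  x=-7.207: |R|=1.34803 >1
  x=-7.153: |R|=1.28924 >1
  x=-7.051: |R|=1.18051 >1
So |R|<1 on (-6.8750, 0).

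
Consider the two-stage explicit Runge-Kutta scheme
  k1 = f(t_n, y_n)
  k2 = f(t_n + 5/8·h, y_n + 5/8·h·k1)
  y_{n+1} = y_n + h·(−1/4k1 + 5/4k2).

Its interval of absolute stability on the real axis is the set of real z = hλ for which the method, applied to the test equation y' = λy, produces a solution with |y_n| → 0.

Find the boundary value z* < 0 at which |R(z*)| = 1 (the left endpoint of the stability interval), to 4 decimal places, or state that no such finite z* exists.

z* = -1.2800.

On y'=λy, z=hλ:
  k1=λy_n ⇒ h·k1=z·y_n;  k2=λ(1+5/8z)y_n ⇒ h·k2=z(1+5/8z)y_n
  y_{n+1}/y_n = 1 − 1/4z + 5/4z(1+5/8z) = 1 + z + 25/32z²
  ⇒ R(z) = 1 + z + 25/32z².

Solve |R(x)|<1 on ℝ⁻.
x=-1.6: |R|=1.4000
R=1: x+25/32x²=0 ⇒ x=−32/25=-1.2800; min R=1−1/(4·25/32)=0.6800>−1
Confirm numerically:
  x=-1.062: |R|=0.81913 <1
  x=-1.038: |R|=0.80375 <1
  x=-0.890: |R|=0.72883 <1
  x=-1.455: |R|=1.19893 >1
  x=-1.403: |R|=1.13482 >1
  x=-1.324: |R|=1.04551 >1
So |R|<1 on (-1.2800, 0).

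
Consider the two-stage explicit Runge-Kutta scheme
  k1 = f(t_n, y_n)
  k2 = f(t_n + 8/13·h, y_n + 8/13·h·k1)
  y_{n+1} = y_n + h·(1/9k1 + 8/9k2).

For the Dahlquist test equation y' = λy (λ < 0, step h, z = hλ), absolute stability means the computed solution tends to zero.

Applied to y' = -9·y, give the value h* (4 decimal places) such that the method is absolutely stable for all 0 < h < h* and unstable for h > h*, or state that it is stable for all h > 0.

(-1.8281,0); λ=-9 ⇒ h* = (117/64)/9 = 0.2031.

Test eqn y'=λy, z=hλ:
  k1=λy_n ⇒ h·k1=z·y_n;  k2=λ(1+8/13z)y_n ⇒ h·k2=z(1+8/13z)y_n
  y_{n+1}/y_n = 1 + 1/9z + 8/9z(1+8/13z) = 1 + z + 64/117z²
  ⇒ R(z) = 1 + z + 64/117z².

Find x<0 with |R(x)|<1.
x=-0.97: |R|=0.5447
R=1: x+64/117x²=0 ⇒ x=−117/64=-1.8281; min R=1−1/(4·64/117)=0.5430>−1
Confirm numerically:
  x=-1.691: |R|=0.87316 <1
  x=-1.547: |R|=0.76211 <1
  x=-1.221: |R|=0.59450 <1
  x=-1.067: |R|=0.55576 <1
  x=-2.008: |R|=1.19757 >1
  x=-1.958: |R|=1.13910 >1
Interval (-1.8281, 0).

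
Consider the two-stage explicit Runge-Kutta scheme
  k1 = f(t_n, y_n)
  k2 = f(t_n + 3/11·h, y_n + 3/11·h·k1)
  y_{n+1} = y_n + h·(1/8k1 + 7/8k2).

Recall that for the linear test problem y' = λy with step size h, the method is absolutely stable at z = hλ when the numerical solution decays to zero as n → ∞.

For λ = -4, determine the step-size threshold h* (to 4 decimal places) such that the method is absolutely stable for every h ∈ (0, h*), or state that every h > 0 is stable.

On y'=λy, z=hλ:
  k1=λy_n ⇒ h·k1=z·y_n;  k2=λ(1+3/11z)y_n ⇒ h·k2=z(1+3/11z)y_n
  y_{n+1}/y_n = 1 + 1/8z + 7/8z(1+3/11z) = 1 + z + 21/88z²
  so R(z) = 1 + z + 21/88z².

Boundary: |R(x)|=1, x<0.
x=-0.71: |R|=0.4103
R=1: x+21/88x²=0 ⇒ x=−88/21=-4.1905; min R=1−1/(4·21/88)=-0.0476>−1
Confirm numerically:
  x=-4.169: |R|=0.97863 <1
  x=-3.392: |R|=0.35367 <1
  x=-2.360: |R|=0.03089 <1
  x=-4.646: |R|=1.50504 >1
  x=-4.226: |R|=1.03582 >1
Stable set (-4.1905, 0).

(-4.1905,0); λ=-4 ⇒ h* = (88/21)/4 = 1.0476.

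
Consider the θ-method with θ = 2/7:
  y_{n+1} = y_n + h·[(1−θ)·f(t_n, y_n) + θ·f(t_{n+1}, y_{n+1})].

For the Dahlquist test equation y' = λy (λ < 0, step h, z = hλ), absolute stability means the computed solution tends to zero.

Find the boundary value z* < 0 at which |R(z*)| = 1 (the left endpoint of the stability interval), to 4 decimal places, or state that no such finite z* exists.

left endpoint -4.6667.

With y'=λy (z=hλ):
  y_{n+1} = y_n + z·[5/7·y_n + 2/7·y_{n+1}] ⇒ (1 − 2/7z)y_{n+1} = (1 + 5/7z)y_n
  Hence R(z) = (1 + 5/7z)/(1 − 2/7z).

Solve |R(x)|<1 on ℝ⁻.
x=-1.6: |R|=0.0980
R=−1: 1+5/7x = −1+2/7x ⇒ -3/7x=2 ⇒ x=2/(-3/7)=-4.6667
Confirm numerically:
  x=-4.528: |R|=0.97409 <1
  x=-4.114: |R|=0.89112 <1
  x=-3.791: |R|=0.81985 <1
  x=-3.562: |R|=0.76536 <1
  x=-5.255: |R|=1.10080 >1
  x=-4.853: |R|=1.03346 >1
So |R|<1 on (-4.6667, 0).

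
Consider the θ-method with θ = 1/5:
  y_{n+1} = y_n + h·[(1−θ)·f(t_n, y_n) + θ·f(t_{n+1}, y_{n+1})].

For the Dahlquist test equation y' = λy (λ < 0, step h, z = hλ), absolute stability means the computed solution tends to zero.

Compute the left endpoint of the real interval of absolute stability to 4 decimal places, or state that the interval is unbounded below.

On y'=λy, z=hλ:
  y_{n+1} = y_n + z·[4/5·y_n + 1/5·y_{n+1}] ⇒ (1 − 1/5z)y_{n+1} = (1 + 4/5z)y_n
  ⇒ R(z) = (1 + 4/5z)/(1 − 1/5z).

Need |R(x)|<1, x<0.
x=-0.42: |R|=0.6125
R=−1: 1+4/5x = −1+1/5x ⇒ -3/5x=2 ⇒ x=2/(-3/5)=-3.3333
Confirm numerically:
  x=-3.259: |R|=0.97300 <1
  x=-2.915: |R|=0.84144 <1
  x=-2.531: |R|=0.68039 <1
  x=-3.511: |R|=1.06262 >1
  x=-3.397: |R|=1.02275 >1
Interval (-3.3333, 0).

z* = -3.3333.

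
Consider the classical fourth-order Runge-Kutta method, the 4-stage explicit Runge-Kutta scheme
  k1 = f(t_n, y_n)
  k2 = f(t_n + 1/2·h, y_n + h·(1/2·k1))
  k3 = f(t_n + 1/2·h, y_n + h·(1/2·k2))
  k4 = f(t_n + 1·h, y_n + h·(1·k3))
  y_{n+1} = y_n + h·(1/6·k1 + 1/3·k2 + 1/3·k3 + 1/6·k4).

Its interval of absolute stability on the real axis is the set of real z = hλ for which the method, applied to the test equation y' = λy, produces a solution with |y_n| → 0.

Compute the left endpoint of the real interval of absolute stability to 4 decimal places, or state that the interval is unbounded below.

left endpoint -2.7853.

Test eqn y'=λy, z=hλ:
  order 4, 4-stage ⇒ R(z)=1+z+z^2/2+z^3/6+z^4/24
  (e.g. R(-0.84)=0.43476, |R|=0.43476)

Find x<0 with |R(x)|<1.
x=-0.84: |R|=0.4348
|R(-3.13)|=1.6569 |R(-2)|=0.3333 |R(-0.71)|=0.4930
Bisect:
  x_lo=-3.3260 |R|=2.1718  x_hi=-0.1280 |R|=0.8799
  mid=-1.72698 |R|=0.27644 →hi
  mid=-2.52647 |R|=0.67493 →hi
  mid=-2.92622 |R|=1.23411 →lo
  mid=-2.72635 |R|=0.91471 →hi
  mid=-2.82628 |R|=1.06358 →lo
  mid=-2.77632 |R|=0.98655 →hi
  mid=-2.80130 |R|=1.02440 →lo
  mid=-2.78881 |R|=1.00531 →lo
  mid=-2.78256 |R|=0.99589 →hi
  mid=-2.78569 |R|=1.00059 →lo
  ...
  [-2.78530,-2.78510] ⇒ x*=-2.7853
Interval (-2.7853, 0).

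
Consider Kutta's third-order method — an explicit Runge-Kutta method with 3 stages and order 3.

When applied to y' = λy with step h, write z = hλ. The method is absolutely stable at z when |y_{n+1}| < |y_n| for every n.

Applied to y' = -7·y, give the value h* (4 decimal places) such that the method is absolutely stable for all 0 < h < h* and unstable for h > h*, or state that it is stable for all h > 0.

On y'=λy, z=hλ:
  order 3, 3-stage ⇒ R(z)=1+z+z^2/2+z^3/6
  (e.g. R(-1.06)=0.30330, |R|=0.30330)

Boundary: |R(x)|=1, x<0.
x=-1.06: |R|=0.3033
|R(-2.38)|=0.7947 |R(-1.48)|=0.0749 |R(-0.72)|=0.4770
Bisect:
  x_lo=-3.1886 |R|=2.5083  x_hi=-0.0730 |R|=0.9296
  mid=-1.63080 |R|=0.02390 →hi
  mid=-2.40973 |R|=0.83846 →hi
  mid=-2.79919 |R|=1.53694 →lo
  mid=-2.60446 |R|=1.15728 →lo
  mid=-2.50709 |R|=0.99073 →hi
  mid=-2.55577 |R|=1.07216 →lo
  mid=-2.53143 |R|=1.03099 →lo
  mid=-2.51926 |R|=1.01075 →lo
  ...
  [-2.51280,-2.51261] ⇒ x*=-2.5127
Interval (-2.5127, 0).

(-2.5127,0); λ=-7 ⇒ h* = 0.3590.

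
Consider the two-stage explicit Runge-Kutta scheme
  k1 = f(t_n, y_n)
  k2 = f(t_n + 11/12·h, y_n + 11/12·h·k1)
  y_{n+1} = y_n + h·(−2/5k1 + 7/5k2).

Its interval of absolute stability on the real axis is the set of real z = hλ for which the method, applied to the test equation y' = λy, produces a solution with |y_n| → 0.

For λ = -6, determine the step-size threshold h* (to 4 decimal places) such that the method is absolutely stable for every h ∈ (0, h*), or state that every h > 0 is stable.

Test eqn y'=λy, z=hλ:
  k1=λy_n ⇒ h·k1=z·y_n;  k2=λ(1+11/12z)y_n ⇒ h·k2=z(1+11/12z)y_n
  y_{n+1}/y_n = 1 − 2/5z + 7/5z(1+11/12z) = 1 + z + 77/60z²
  so R(z) = 1 + z + 77/60z².

Boundary: |R(x)|=1, x<0.
x=-1.25: |R|=1.7552
R=1: x+77/60x²=0 ⇒ x=−60/77=-0.7792; min R=1−1/(4·77/60)=0.8052>−1
Confirm numerically:
  x=-0.678: |R|=0.91193 <1
  x=-0.633: |R|=0.88122 <1
  x=-0.523: |R|=0.82803 <1
  x=-0.344: |R|=0.80786 <1
  x=-1.377: |R|=2.05637 >1
  x=-1.000: |R|=1.28333 >1
So |R|<1 on (-0.7792, 0).

(-0.7792,0); λ=-6 ⇒ h* = (60/77)/6 = 0.1299.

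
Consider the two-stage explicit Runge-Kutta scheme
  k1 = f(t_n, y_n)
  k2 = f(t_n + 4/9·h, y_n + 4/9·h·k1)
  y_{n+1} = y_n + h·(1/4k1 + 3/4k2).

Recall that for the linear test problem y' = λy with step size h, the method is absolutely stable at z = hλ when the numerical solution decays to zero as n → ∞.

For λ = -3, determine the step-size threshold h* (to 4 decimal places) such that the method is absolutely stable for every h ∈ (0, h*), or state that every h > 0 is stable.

Set f=λy, z=hλ:
  k1=λy_n ⇒ h·k1=z·y_n;  k2=λ(1+4/9z)y_n ⇒ h·k2=z(1+4/9z)y_n
  y_{n+1}/y_n = 1 + 1/4z + 3/4z(1+4/9z) = 1 + z + 1/3z²
  so R(z) = 1 + z + 1/3z².

Boundary: |R(x)|=1, x<0.
x=-1.61: |R|=0.2540
R=1: x+1/3x²=0 ⇒ x=−3=-3.0000; min R=1−1/(4·1/3)=0.2500>−1
Confirm numerically:
  x=-2.374: |R|=0.50463 <1
  x=-2.108: |R|=0.37322 <1
  x=-1.864: |R|=0.29417 <1
  x=-1.630: |R|=0.25563 <1
  x=-3.388: |R|=1.43818 >1
  x=-3.234: |R|=1.25225 >1
  x=-3.025: |R|=1.02521 >1
So |R|<1 on (-3.0000, 0).

(-3.0000,0); λ=-3 ⇒ h* = (3)/3 = 1.0000.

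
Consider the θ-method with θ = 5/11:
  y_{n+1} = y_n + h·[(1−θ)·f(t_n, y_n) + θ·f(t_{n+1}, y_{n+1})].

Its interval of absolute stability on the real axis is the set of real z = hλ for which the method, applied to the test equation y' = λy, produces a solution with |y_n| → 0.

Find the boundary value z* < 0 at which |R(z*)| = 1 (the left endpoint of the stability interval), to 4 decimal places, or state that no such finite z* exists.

left endpoint -22.0000.

With y'=λy (z=hλ):
  y_{n+1} = y_n + z·[6/11·y_n + 5/11·y_{n+1}] ⇒ (1 − 5/11z)y_{n+1} = (1 + 6/11z)y_n
  Hence R(z) = (1 + 6/11z)/(1 − 5/11z).

Solve |R(x)|<1 on ℝ⁻.
x=-1.69: |R|=0.0442
R=−1: 1+6/11x = −1+5/11x ⇒ -1/11x=2 ⇒ x=2/(-1/11)=-22.0000
Confirm numerically:
  x=-17.645: |R|=0.95611 <1
  x=-15.124: |R|=0.92062 <1
  x=-13.986: |R|=0.90098 <1
  x=-12.513: |R|=0.87104 <1
  x=-22.599: |R|=1.00483 >1
  x=-22.120: |R|=1.00099 >1
  x=-22.051: |R|=1.00042 >1
Stable set (-22.0000, 0).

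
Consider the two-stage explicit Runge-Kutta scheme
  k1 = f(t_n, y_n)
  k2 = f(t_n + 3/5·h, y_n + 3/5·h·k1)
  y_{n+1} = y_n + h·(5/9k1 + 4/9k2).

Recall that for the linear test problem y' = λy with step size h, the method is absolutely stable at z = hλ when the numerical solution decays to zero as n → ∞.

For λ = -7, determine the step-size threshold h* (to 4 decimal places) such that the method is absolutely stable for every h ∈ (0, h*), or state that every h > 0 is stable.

(-3.7500,0); λ=-7 ⇒ h* = (15/4)/7 = 0.5357.

Set f=λy, z=hλ:
  k1=λy_n ⇒ h·k1=z·y_n;  k2=λ(1+3/5z)y_n ⇒ h·k2=z(1+3/5z)y_n
  y_{n+1}/y_n = 1 + 5/9z + 4/9z(1+3/5z) = 1 + z + 4/15z²
  so R(z) = 1 + z + 4/15z².

Boundary: |R(x)|=1, x<0.
x=-0.47: |R|=0.5889
R=1: x+4/15x²=0 ⇒ x=−15/4=-3.7500; min R=1−1/(4·4/15)=0.0625>−1
Confirm numerically:
  x=-3.557: |R|=0.81693 <1
  x=-2.785: |R|=0.28333 <1
  x=-2.424: |R|=0.14287 <1
  x=-1.647: |R|=0.07636 <1
  x=-4.241: |R|=1.55529 >1
  x=-4.184: |R|=1.48423 >1
  x=-3.849: |R|=1.10161 >1
Stable set (-3.7500, 0).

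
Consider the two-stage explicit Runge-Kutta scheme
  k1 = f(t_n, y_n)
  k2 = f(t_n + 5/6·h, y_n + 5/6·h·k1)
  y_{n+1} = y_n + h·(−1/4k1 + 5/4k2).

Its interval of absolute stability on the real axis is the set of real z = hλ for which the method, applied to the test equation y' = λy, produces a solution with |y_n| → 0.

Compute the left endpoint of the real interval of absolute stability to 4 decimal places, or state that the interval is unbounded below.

left endpoint -0.9600.

Test eqn y'=λy, z=hλ:
  k1=λy_n ⇒ h·k1=z·y_n;  k2=λ(1+5/6z)y_n ⇒ h·k2=z(1+5/6z)y_n
  y_{n+1}/y_n = 1 − 1/4z + 5/4z(1+5/6z) = 1 + z + 25/24z²
  R(z) = 1 + z + 25/24z².

Boundary: |R(x)|=1, x<0.
x=-1.63: |R|=2.1376
R=1: x+25/24x²=0 ⇒ x=−24/25=-0.9600; min R=1−1/(4·25/24)=0.7600>−1
Confirm numerically:
  x=-0.567: |R|=0.76788 <1
  x=-0.546: |R|=0.76454 <1
  x=-0.508: |R|=0.76082 <1
  x=-0.446: |R|=0.76120 <1
  x=-1.539: |R|=1.92821 >1
  x=-1.387: |R|=1.61693 >1
  x=-1.282: |R|=1.43000 >1
So |R|<1 on (-0.9600, 0).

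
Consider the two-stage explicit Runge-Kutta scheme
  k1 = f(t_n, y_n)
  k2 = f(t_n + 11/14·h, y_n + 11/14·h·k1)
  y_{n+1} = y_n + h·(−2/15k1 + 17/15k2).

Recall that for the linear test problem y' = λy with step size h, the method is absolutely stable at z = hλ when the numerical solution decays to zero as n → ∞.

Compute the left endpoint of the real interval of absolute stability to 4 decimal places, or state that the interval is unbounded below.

z* = -1.1230.

On y'=λy, z=hλ:
  k1=λy_n ⇒ h·k1=z·y_n;  k2=λ(1+11/14z)y_n ⇒ h·k2=z(1+11/14z)y_n
  y_{n+1}/y_n = 1 − 2/15z + 17/15z(1+11/14z) = 1 + z + 187/210z²
  Hence R(z) = 1 + z + 187/210z².

Need |R(x)|<1, x<0.
x=-0.92: |R|=0.8337
R=1: x+187/210x²=0 ⇒ x=−210/187=-1.1230; min R=1−1/(4·187/210)=0.7193>−1
Confirm numerically:
  x=-0.992: |R|=0.88429 <1
  x=-0.690: |R|=0.73396 <1
  x=-0.580: |R|=0.71956 <1
  x=-1.671: |R|=1.81542 >1
  x=-1.463: |R|=1.44295 >1
  x=-1.347: |R|=1.26869 >1
So |R|<1 on (-1.1230, 0).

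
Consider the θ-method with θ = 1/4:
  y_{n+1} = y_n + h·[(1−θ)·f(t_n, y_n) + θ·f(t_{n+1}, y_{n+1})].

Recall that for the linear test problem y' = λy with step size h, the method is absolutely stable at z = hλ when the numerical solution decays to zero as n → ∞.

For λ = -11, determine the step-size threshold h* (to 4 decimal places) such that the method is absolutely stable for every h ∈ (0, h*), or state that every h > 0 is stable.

(-4.0000,0); λ=-11 ⇒ h* = (4)/11 = 0.3636.

With y'=λy (z=hλ):
  y_{n+1} = y_n + z·[3/4·y_n + 1/4·y_{n+1}] ⇒ (1 − 1/4z)y_{n+1} = (1 + 3/4z)y_n
  so R(z) = (1 + 3/4z)/(1 − 1/4z).

Boundary: |R(x)|=1, x<0.
x=-1.61: |R|=0.1480
R=−1: 1+3/4x = −1+1/4x ⇒ -1/2x=2 ⇒ x=2/(-1/2)=-4.0000
Confirm numerically:
  x=-3.751: |R|=0.93575 <1
  x=-3.746: |R|=0.93442 <1
  x=-3.025: |R|=0.72242 <1
  x=-2.774: |R|=0.63803 <1
  x=-4.258: |R|=1.06248 >1
  x=-4.102: |R|=1.02518 >1
So |R|<1 on (-4.0000, 0).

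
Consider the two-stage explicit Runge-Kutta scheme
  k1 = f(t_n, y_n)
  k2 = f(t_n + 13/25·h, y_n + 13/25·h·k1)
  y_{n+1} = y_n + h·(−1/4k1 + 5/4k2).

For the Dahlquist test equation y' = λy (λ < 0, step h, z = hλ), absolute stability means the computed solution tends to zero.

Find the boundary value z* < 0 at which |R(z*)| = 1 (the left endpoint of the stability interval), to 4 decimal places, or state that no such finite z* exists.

Set f=λy, z=hλ:
  k1=λy_n ⇒ h·k1=z·y_n;  k2=λ(1+13/25z)y_n ⇒ h·k2=z(1+13/25z)y_n
  y_{n+1}/y_n = 1 − 1/4z + 5/4z(1+13/25z) = 1 + z + 13/20z²
  R(z) = 1 + z + 13/20z².

Need |R(x)|<1, x<0.
x=-0.73: |R|=0.6164
R=1: x+13/20x²=0 ⇒ x=−20/13=-1.5385; min R=1−1/(4·13/20)=0.6154>−1
Confirm numerically:
  x=-1.510: |R|=0.97207 <1
  x=-1.040: |R|=0.66304 <1
  x=-0.850: |R|=0.61962 <1
  x=-1.919: |R|=1.47466 >1
  x=-1.628: |R|=1.09475 >1
  x=-1.590: |R|=1.05327 >1
Stable set (-1.5385, 0).

z* = -1.5385.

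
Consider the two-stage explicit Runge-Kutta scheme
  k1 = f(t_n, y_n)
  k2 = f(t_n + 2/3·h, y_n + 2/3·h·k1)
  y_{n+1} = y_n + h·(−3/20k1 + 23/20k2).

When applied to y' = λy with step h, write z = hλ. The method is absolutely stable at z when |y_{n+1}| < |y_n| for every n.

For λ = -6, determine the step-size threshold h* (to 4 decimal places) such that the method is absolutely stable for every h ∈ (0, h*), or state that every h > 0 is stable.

Test eqn y'=λy, z=hλ:
  k1=λy_n ⇒ h·k1=z·y_n;  k2=λ(1+2/3z)y_n ⇒ h·k2=z(1+2/3z)y_n
  y_{n+1}/y_n = 1 − 3/20z + 23/20z(1+2/3z) = 1 + z + 23/30z²
  R(z) = 1 + z + 23/30z².

Find x<0 with |R(x)|<1.
x=-1.74: |R|=1.5812
R=1: x+23/30x²=0 ⇒ x=−30/23=-1.3043; min R=1−1/(4·23/30)=0.6739>−1
Confirm numerically:
  x=-1.270: |R|=0.96656 <1
  x=-1.134: |R|=0.85190 <1
  x=-0.990: |R|=0.76141 <1
  x=-0.534: |R|=0.68462 <1
  x=-1.859: |R|=1.79051 >1
  x=-1.684: |R|=1.49016 >1
  x=-1.531: |R|=1.26604 >1
Stable set (-1.3043, 0).

(-1.3043,0); λ=-6 ⇒ h* = (30/23)/6 = 0.2174.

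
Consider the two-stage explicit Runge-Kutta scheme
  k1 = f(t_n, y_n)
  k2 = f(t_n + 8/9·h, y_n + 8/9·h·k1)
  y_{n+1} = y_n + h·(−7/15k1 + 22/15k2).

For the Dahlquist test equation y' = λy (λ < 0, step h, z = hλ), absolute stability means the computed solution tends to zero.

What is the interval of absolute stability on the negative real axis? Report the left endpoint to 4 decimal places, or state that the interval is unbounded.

With y'=λy (z=hλ):
  k1=λy_n ⇒ h·k1=z·y_n;  k2=λ(1+8/9z)y_n ⇒ h·k2=z(1+8/9z)y_n
  y_{n+1}/y_n = 1 − 7/15z + 22/15z(1+8/9z) = 1 + z + 176/135z²
  so R(z) = 1 + z + 176/135z².

Boundary: |R(x)|=1, x<0.
x=-0.38: |R|=0.8083
R=1: x+176/135x²=0 ⇒ x=−135/176=-0.7670; min R=1−1/(4·176/135)=0.8082>−1
Confirm numerically:
  x=-0.482: |R|=0.82088 <1
  x=-0.401: |R|=0.80864 <1
  x=-0.386: |R|=0.80825 <1
  x=-1.172: |R|=1.61875 >1
  x=-1.065: |R|=1.41369 >1
  x=-0.959: |R|=1.23999 >1
Interval (-0.7670, 0).

(-0.7670, 0).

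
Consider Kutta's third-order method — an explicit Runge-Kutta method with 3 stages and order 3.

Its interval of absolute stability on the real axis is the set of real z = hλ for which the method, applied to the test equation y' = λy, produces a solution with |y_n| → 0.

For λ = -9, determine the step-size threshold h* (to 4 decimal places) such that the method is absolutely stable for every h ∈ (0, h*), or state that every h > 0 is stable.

(-2.5127,0); λ=-9 ⇒ h* = 0.2792.

On y'=λy, z=hλ:
  order 3, 3-stage ⇒ R(z)=1+z+z^2/2+z^3/6
  (e.g. R(-1.68)=-0.05907, |R|=0.05907)

Find x<0 with |R(x)|<1.
x=-1.68: |R|=0.0591
|R(-2.79)|=1.5176 |R(-2.69)|=1.3161 |R(-1.77)|=0.1278
Bisect:
  x_lo=-3.0156 |R|=2.0392  x_hi=-0.1659 |R|=0.8471
  mid=-1.59073 |R|=0.00361 →hi
  mid=-2.30316 |R|=0.68709 →hi
  mid=-2.65937 |R|=1.25787 →lo
  mid=-2.48126 |R|=0.94898 →hi
  mid=-2.57032 |R|=1.09720 →lo
  mid=-2.52579 |R|=1.02158 →lo
  mid=-2.50353 |R|=0.98491 →hi
  mid=-2.51466 |R|=1.00315 →lo
  ...
  [-2.51275,-2.51257] ⇒ x*=-2.5127
Interval (-2.5127, 0).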